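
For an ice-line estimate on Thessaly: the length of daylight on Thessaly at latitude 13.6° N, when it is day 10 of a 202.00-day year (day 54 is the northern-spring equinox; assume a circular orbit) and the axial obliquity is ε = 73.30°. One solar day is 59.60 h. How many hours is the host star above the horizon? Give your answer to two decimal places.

16.21 h

Solar longitude: λ_s = 360° × (10 − 54)/202.00 = -78.416°, i.e. -78.416° + 360° = 281.584°.
sin δ = sin 73.30° × sin 281.584° = -0.93831, so δ = -69.770°.
cos H₀ = −tan φ · tan δ = −tan(+13.6°) × tan(-69.770°) = 0.6565, so H₀ = 0.8547 rad = 48.97°.
Daylight = 2H₀/(2π) × 59.60 h = (0.8547/π) × 59.60 = 16.21 h.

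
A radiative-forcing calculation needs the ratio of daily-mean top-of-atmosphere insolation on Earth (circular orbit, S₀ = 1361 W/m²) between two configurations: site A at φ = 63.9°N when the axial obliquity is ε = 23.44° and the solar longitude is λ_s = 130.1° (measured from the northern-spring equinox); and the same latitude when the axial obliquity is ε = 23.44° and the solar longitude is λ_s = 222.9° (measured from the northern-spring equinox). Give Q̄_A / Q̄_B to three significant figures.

Q̄_A / Q̄_B ≈ 8.29

— Configuration A (φ=+63.9°):
Solar declination: sin δ = sin ε · sin λ_s = sin 23.44° × sin 130.1° = 0.30428, so δ = +17.715°.
cos H₀ = −tan(+63.9°) tan(+17.715°) = -0.6520, H₀ = 2.2810 rad.
Bracket: H₀ sin φ sin δ + cos φ cos δ sin H₀ = 2.2810×0.89803×0.30428 + 0.43994×0.95258×0.75820 = 0.623289 + 0.317745 = 0.941034.
Q̄ = (S₀/π) × [bracket] = (1361/π) × 0.941034 = 407.67 W/m².
— Configuration B (φ=+63.9°):
Solar declination: sin δ = sin ε · sin λ_s = sin 23.44° × sin 222.9° = -0.27078, so δ = -15.711°.
cos H₀ = −tan(+63.9°) tan(-15.711°) = 0.5742, H₀ = 0.9592 rad.
Bracket: H₀ sin φ sin δ + cos φ cos δ sin H₀ = 0.9592×0.89803×-0.27078 + 0.43994×0.96264×0.81872 = -0.233247 + 0.346731 = 0.113484.
Q̄ = (S₀/π) × [bracket] = (1361/π) × 0.113484 = 49.164 W/m².
Ratio Q̄_A / Q̄_B = 407.67 / 49.164 = 8.292.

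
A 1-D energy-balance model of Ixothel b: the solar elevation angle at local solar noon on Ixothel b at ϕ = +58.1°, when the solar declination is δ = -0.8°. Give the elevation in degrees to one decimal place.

At local noon the hour angle is zero, so the zenith angle equals |ϕ − δ| = |+58.1° − (-0.800°)| = 58.900°.
Elevation = 90° − 58.900° = 31.1°.

31.1°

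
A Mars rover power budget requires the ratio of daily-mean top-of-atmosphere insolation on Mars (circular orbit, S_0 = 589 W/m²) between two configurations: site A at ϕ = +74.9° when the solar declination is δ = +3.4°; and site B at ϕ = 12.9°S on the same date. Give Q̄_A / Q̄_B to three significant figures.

— Configuration A (ϕ=+74.9°):
cos h₀ = −tan(+74.9°) tan(+3.400°) = -0.2202, h₀ = 1.7928 rad.
Bracket: h₀ sin ϕ sin δ + cos ϕ cos δ sin h₀ = 1.7928×0.96547×0.05931 + 0.26050×0.99824×0.97546 = 0.102659 + 0.253660 = 0.356319.
Q̄ = (S_0/π) × [bracket] = (589/π) × 0.356319 = 66.804 W/m².
— Configuration B (ϕ=-12.9°):
cos h₀ = −tan(-12.9°) tan(+3.400°) = 0.0136, h₀ = 1.5572 rad.
Bracket: h₀ sin ϕ sin δ + cos ϕ cos δ sin h₀ = 1.5572×-0.22325×0.05931 + 0.97476×0.99824×0.99991 = -0.020619 + 0.972957 = 0.952338.
Q̄ = (S_0/π) × [bracket] = (589/π) × 0.952338 = 178.55 W/m².
Ratio Q̄_A / Q̄_B = 66.804 / 178.55 = 0.3741.

Q̄_A / Q̄_B ≈ 0.374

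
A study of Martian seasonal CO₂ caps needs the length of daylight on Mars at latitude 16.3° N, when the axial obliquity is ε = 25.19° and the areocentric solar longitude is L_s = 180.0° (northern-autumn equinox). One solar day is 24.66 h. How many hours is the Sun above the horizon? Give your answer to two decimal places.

sin δ = sin 25.19° × sin 180.0° = 0.00000, so δ = +0.000°.
cos h₀ = −tan ϕ · tan δ = −tan(+16.3°) × tan(+0.000°) = -0.0000, so h₀ = 1.5708 rad = 90.00°.
Daylight = 2h₀/(2π) × 24.66 h = (1.5708/π) × 24.66 = 12.33 h.

12.33 h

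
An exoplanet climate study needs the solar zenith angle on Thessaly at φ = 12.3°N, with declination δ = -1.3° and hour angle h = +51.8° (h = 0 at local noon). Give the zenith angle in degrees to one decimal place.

θ_z = 53.2°

cos θ_z = sin φ sin δ + cos φ cos δ cos h = -0.004833 + 0.604058 = 0.599225.
θ_z = arccos(0.599225) = 53.2°.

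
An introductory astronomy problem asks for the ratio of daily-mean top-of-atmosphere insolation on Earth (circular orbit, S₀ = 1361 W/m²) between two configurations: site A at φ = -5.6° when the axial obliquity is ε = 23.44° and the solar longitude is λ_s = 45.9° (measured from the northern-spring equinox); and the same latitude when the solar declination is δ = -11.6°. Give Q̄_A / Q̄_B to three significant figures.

Q̄_A / Q̄_B ≈ 0.905

— Configuration A (φ=-5.6°):
Solar declination: sin δ = sin ε · sin λ_s = sin 23.44° × sin 45.9° = 0.28566, so δ = +16.598°.
cos H₀ = −tan(-5.6°) tan(+16.598°) = 0.0292, H₀ = 1.5416 rad.
Bracket: H₀ sin φ sin δ + cos φ cos δ sin H₀ = 1.5416×-0.09758×0.28566 + 0.99523×0.95833×0.99957 = -0.042972 + 0.953349 = 0.910377.
Q̄ = (S₀/π) × [bracket] = (1361/π) × 0.910377 = 394.39 W/m².
— Configuration B (φ=-5.6°):
cos H₀ = −tan(-5.6°) tan(-11.600°) = -0.0201, H₀ = 1.5909 rad.
Bracket: H₀ sin φ sin δ + cos φ cos δ sin H₀ = 1.5909×-0.09758×-0.20108 + 0.99523×0.97958×0.99980 = 0.031216 + 0.974712 = 1.005928.
Q̄ = (S₀/π) × [bracket] = (1361/π) × 1.005928 = 435.79 W/m².
Ratio Q̄_A / Q̄_B = 394.39 / 435.79 = 0.9050.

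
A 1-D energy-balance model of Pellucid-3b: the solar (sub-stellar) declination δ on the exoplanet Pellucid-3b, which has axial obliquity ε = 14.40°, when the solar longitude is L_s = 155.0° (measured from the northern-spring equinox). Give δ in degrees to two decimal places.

δ = +6.03°

sin δ = sin ε · sin L_s = sin 14.40° × sin 155.0° = 0.105101.
δ = arcsin(0.105101) = +6.03°.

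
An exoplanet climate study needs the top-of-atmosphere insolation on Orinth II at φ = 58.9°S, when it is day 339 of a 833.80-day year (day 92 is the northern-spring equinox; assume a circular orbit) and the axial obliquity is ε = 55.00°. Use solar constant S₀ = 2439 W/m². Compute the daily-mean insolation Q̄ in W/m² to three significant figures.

Solar longitude: λ_s = 360° × (339 − 92)/833.80 = 106.644°.
sin δ = sin 55.00° × sin 106.644° = 0.78483, so δ = +51.705°.
cos H₀ = −tan(-58.9°) tan(+51.705°) = 2.0994 ≥ 1 ⇒ polar night, H₀ = 0 and Q̄ = 0.

Q̄ ≈ 0.00 W/m²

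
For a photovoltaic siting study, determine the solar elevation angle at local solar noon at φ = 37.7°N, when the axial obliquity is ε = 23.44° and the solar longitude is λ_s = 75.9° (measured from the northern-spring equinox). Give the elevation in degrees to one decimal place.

Solar declination: sin δ = sin ε · sin λ_s = sin 23.44° × sin 75.9° = 0.38580, so δ = +22.694°.
At local noon the hour angle is zero, so the zenith angle equals |φ − δ| = |+37.7° − (+22.694°)| = 15.006°.
Elevation = 90° − 15.006° = 75.0°.

75.0°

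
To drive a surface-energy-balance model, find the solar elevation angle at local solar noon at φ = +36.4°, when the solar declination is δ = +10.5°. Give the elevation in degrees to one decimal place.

At local noon the hour angle is zero, so the zenith angle equals |φ − δ| = |+36.4° − (+10.500°)| = 25.900°.
Elevation = 90° − 25.900° = 64.1°.

64.1°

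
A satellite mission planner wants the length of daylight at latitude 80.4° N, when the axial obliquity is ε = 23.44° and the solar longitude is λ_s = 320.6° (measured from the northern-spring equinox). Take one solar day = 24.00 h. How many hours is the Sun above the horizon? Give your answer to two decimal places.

Solar declination: sin δ = sin ε · sin λ_s = sin 23.44° × sin 320.6° = -0.25249, so δ = -14.625°.
cos H₀ = −tan φ · tan δ = 1.5428 ≥ 1, so the Sun never rises (polar night) and H₀ = 0.
Daylight = 2H₀/(2π) × 24.00 h = (0.0000/π) × 24.00 = 0.00 h.

0.00 h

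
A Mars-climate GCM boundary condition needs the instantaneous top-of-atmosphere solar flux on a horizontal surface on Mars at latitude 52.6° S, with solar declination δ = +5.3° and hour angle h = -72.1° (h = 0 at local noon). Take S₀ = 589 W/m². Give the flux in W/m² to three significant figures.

66.3 W/m²

cos θ_z = sin φ sin δ + cos φ cos δ cos h = -0.073381 + 0.185883 = 0.112502.
Flux = S₀ · cos θ_z = 589 × 0.112502 = 66.26 W/m².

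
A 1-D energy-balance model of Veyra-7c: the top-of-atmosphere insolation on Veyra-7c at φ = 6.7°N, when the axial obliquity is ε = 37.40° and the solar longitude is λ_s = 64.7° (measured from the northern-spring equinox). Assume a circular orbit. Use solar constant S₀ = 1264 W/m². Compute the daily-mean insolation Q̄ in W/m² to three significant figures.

Solar declination: sin δ = sin ε · sin λ_s = sin 37.40° × sin 64.7° = 0.54912, so δ = +33.307°.
cos H₀ = −tan(+6.7°) tan(+33.307°) = -0.0772, H₀ = 1.6481 rad.
Bracket: H₀ sin φ sin δ + cos φ cos δ sin H₀ = 1.6481×0.11667×0.54912 + 0.99317×0.83574×0.99702 = 0.105587 + 0.827558 = 0.933145.
Q̄ = (S₀/π) × [bracket] = (1264/π) × 0.933145 = 375.4 W/m².

Q̄ ≈ 375 W/m²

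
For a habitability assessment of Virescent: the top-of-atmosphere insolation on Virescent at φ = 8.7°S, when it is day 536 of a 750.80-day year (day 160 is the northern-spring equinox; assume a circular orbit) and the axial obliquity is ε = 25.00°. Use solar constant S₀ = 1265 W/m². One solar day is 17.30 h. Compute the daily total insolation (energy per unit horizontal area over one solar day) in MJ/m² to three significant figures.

24.8 MJ/m²

Solar longitude: λ_s = 360° × (536 − 160)/750.80 = 180.288°.
sin δ = sin 25.00° × sin 180.288° = -0.00212, so δ = -0.122°.
cos H₀ = −tan(-8.7°) tan(-0.122°) = -0.0003, H₀ = 1.5711 rad.
Bracket: H₀ sin φ sin δ + cos φ cos δ sin H₀ = 1.5711×-0.15126×-0.00212 + 0.98849×1.00000×1.00000 = 0.000504 + 0.988490 = 0.988994.
Q̄ = (S₀/π) × [bracket] = (1265/π) × 0.988994 = 398.23 W/m².
Daily total = Q̄ × 17.30 h × 3600 s/h = 398.23 × 17.30 × 3600 / 10⁶ = 24.80 MJ/m².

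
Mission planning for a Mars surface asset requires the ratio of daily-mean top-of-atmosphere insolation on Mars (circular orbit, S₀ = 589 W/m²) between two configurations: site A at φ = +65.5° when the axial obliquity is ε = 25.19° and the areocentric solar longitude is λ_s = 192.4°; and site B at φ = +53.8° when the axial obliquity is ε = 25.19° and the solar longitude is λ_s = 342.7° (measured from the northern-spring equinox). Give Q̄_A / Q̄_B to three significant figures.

Q̄_A / Q̄_B ≈ 0.669

— Configuration A (φ=+65.5°):
sin δ = sin 25.19° × sin 192.4° = -0.09140, so δ = -5.244°.
cos H₀ = −tan(+65.5°) tan(-5.244°) = 0.2014, H₀ = 1.3680 rad.
Bracket: H₀ sin φ sin δ + cos φ cos δ sin H₀ = 1.3680×0.90996×-0.09140 + 0.41469×0.99581×0.97951 = -0.113777 + 0.404491 = 0.290714.
Q̄ = (S₀/π) × [bracket] = (589/π) × 0.290714 = 54.504 W/m².
— Configuration B (φ=+53.8°):
Solar declination: sin δ = sin ε · sin λ_s = sin 25.19° × sin 342.7° = -0.12657, so δ = -7.271°.
cos H₀ = −tan(+53.8°) tan(-7.271°) = 0.1743, H₀ = 1.3956 rad.
Bracket: H₀ sin φ sin δ + cos φ cos δ sin H₀ = 1.3956×0.80696×-0.12657 + 0.59061×0.99196×0.98469 = -0.142542 + 0.576892 = 0.434350.
Q̄ = (S₀/π) × [bracket] = (589/π) × 0.434350 = 81.434 W/m².
Ratio Q̄_A / Q̄_B = 54.504 / 81.434 = 0.6693.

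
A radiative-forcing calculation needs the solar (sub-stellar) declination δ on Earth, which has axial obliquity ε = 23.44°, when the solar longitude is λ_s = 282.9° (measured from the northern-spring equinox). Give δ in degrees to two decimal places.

δ = -22.81°

sin δ = sin ε · sin λ_s = sin 23.44° × sin 282.9° = -0.387749.
δ = arcsin(-0.387749) = -22.81°.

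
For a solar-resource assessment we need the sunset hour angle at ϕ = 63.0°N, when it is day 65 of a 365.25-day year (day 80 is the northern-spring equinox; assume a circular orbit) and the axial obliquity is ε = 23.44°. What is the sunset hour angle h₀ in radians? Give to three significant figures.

h₀ = 1.37 rad

Solar longitude: L_s = 360° × (65 − 80)/365.25 = -14.784°, i.e. -14.784° + 360° = 345.216°.
sin δ = sin 23.44° × sin 345.216° = -0.10151, so δ = -5.826°.
cos h₀ = −tan ϕ · tan δ = −tan(+63.0°) × tan(-5.826°) = 0.2003, so h₀ = 1.3692 rad = 78.45°.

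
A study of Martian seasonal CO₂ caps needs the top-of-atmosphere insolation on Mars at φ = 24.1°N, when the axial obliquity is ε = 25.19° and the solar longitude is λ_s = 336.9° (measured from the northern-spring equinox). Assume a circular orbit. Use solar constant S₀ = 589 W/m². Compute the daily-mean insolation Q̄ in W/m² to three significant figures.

Q̄ ≈ 149 W/m²

Solar declination: sin δ = sin ε · sin λ_s = sin 25.19° × sin 336.9° = -0.16699, so δ = -9.613°.
cos H₀ = −tan(+24.1°) tan(-9.613°) = 0.0758, H₀ = 1.4950 rad.
Bracket: H₀ sin φ sin δ + cos φ cos δ sin H₀ = 1.4950×0.40833×-0.16699 + 0.91283×0.98596×0.99713 = -0.101940 + 0.897431 = 0.795491.
Q̄ = (S₀/π) × [bracket] = (589/π) × 0.795491 = 149.1 W/m².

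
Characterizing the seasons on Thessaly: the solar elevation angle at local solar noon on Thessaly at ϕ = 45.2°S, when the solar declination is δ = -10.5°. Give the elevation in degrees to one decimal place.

55.3°

At local noon the hour angle is zero, so the zenith angle equals |ϕ − δ| = |-45.2° − (-10.500°)| = 34.700°.
Elevation = 90° − 34.700° = 55.3°.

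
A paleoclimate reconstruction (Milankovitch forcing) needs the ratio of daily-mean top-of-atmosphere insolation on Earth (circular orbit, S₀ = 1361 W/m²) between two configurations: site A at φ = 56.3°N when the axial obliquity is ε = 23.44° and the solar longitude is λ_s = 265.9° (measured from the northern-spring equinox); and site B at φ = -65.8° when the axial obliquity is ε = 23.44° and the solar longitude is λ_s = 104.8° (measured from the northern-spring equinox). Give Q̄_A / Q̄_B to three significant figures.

— Configuration A (φ=+56.3°):
Solar declination: sin δ = sin ε · sin λ_s = sin 23.44° × sin 265.9° = -0.39677, so δ = -23.376°.
cos H₀ = −tan(+56.3°) tan(-23.376°) = 0.6481, H₀ = 0.8657 rad.
Bracket: H₀ sin φ sin δ + cos φ cos δ sin H₀ = 0.8657×0.83195×-0.39677 + 0.55484×0.91792×0.76153 = -0.285761 + 0.387846 = 0.102085.
Q̄ = (S₀/π) × [bracket] = (1361/π) × 0.102085 = 44.225 W/m².
— Configuration B (φ=-65.8°):
Solar declination: sin δ = sin ε · sin λ_s = sin 23.44° × sin 104.8° = 0.38459, so δ = +22.618°.
cos H₀ = −tan(-65.8°) tan(+22.618°) = 0.9271, H₀ = 0.3843 rad.
Bracket: H₀ sin φ sin δ + cos φ cos δ sin H₀ = 0.3843×-0.91212×0.38459 + 0.40992×0.92309×0.37492 = -0.134809 + 0.141867 = 0.007058.
Q̄ = (S₀/π) × [bracket] = (1361/π) × 0.007058 = 3.0577 W/m².
Ratio Q̄_A / Q̄_B = 44.225 / 3.0577 = 14.46.

Q̄_A / Q̄_B ≈ 14.5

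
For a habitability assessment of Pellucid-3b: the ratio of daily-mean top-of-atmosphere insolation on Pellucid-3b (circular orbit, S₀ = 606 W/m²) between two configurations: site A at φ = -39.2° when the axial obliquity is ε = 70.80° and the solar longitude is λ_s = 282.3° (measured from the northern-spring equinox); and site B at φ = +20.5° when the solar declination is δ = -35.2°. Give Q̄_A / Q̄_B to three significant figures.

Q̄_A / Q̄_B ≈ 3.86

— Configuration A (φ=-39.2°):
Solar declination: sin δ = sin ε · sin λ_s = sin 70.80° × sin 282.3° = -0.92270, so δ = -67.324°.
cos H₀ = −tan(-39.2°) tan(-67.324°) = -1.9520 ≤ −1 ⇒ polar day, H₀ = π.
Bracket: H₀ sin φ sin δ + cos φ cos δ sin H₀ = 3.1416×-0.63203×-0.92270 + 0.77494×0.38552×0.00000 = 1.832100 + 0.000000 = 1.832100.
Q̄ = (S₀/π) × [bracket] = (606/π) × 1.832100 = 353.40 W/m².
— Configuration B (φ=+20.5°):
cos H₀ = −tan(+20.5°) tan(-35.200°) = 0.2637, H₀ = 1.3039 rad.
Bracket: H₀ sin φ sin δ + cos φ cos δ sin H₀ = 1.3039×0.35021×-0.57643 + 0.93667×0.81714×0.96459 = -0.263220 + 0.738288 = 0.475068.
Q̄ = (S₀/π) × [bracket] = (606/π) × 0.475068 = 91.639 W/m².
Ratio Q̄_A / Q̄_B = 353.40 / 91.639 = 3.856.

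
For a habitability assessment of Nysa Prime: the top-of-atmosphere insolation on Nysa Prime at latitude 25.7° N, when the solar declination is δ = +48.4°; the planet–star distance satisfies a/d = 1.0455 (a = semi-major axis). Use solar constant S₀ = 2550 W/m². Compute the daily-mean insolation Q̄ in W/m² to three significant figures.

Q̄ ≈ 1.06e+03 W/m²

cos H₀ = −tan(+25.7°) tan(+48.400°) = -0.5421, H₀ = 2.1437 rad.
Bracket: H₀ sin φ sin δ + cos φ cos δ sin H₀ = 2.1437×0.43366×0.74780 + 0.90108×0.66393×0.84034 = 0.695183 + 0.502737 = 1.197920.
Inverse-square distance factor (a/d)² = 1.0455² = 1.093070.
Q̄ = (S₀/π) × 1.093070 × [bracket] = (2550/π) × 1.093070 × 1.197920 = 1063 W/m².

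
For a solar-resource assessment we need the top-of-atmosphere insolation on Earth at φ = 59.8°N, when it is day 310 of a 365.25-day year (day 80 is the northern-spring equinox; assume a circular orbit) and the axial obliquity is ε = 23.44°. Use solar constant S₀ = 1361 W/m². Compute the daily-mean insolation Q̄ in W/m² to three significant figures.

Solar longitude: λ_s = 360° × (310 − 80)/365.25 = 226.694°.
sin δ = sin 23.44° × sin 226.694° = -0.28947, so δ = -16.826°.
cos H₀ = −tan(+59.8°) tan(-16.826°) = 0.5196, H₀ = 1.0244 rad.
Bracket: H₀ sin φ sin δ + cos φ cos δ sin H₀ = 1.0244×0.86427×-0.28947 + 0.50302×0.95719×0.85441 = -0.256285 + 0.411386 = 0.155101.
Q̄ = (S₀/π) × [bracket] = (1361/π) × 0.155101 = 67.19 W/m².

Q̄ ≈ 67.2 W/m²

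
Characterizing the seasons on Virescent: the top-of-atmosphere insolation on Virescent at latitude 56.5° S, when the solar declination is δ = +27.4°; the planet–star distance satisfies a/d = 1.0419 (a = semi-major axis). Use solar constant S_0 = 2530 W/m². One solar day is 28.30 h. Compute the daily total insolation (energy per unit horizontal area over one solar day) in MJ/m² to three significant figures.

cos h₀ = −tan(-56.5°) tan(+27.400°) = 0.7831, h₀ = 0.6711 rad.
Bracket: h₀ sin ϕ sin δ + cos ϕ cos δ sin h₀ = 0.6711×-0.83389×0.46020 + 0.55194×0.88782×0.62184 = -0.257539 + 0.304716 = 0.047177.
Inverse-square distance factor (a/d)² = 1.0419² = 1.085556.
Q̄ = (S_0/π) × 1.085556 × [bracket] = (2530/π) × 1.085556 × 0.047177 = 41.243 W/m².
Daily total = Q̄ × 28.30 h × 3600 s/h = 41.243 × 28.30 × 3600 / 10⁶ = 4.202 MJ/m².

4.20 MJ/m²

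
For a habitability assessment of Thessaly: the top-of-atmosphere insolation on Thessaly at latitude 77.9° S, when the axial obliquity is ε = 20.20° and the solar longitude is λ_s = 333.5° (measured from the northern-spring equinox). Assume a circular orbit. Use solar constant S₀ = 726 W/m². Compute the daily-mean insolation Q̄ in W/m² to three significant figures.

Q̄ ≈ 116 W/m²

Solar declination: sin δ = sin ε · sin λ_s = sin 20.20° × sin 333.5° = -0.15407, so δ = -8.863°.
cos H₀ = −tan(-77.9°) tan(-8.863°) = -0.7274, H₀ = 2.3853 rad.
Bracket: H₀ sin φ sin δ + cos φ cos δ sin H₀ = 2.3853×-0.97778×-0.15407 + 0.20962×0.98806×0.68625 = 0.359337 + 0.142134 = 0.501471.
Q̄ = (S₀/π) × [bracket] = (726/π) × 0.501471 = 115.9 W/m².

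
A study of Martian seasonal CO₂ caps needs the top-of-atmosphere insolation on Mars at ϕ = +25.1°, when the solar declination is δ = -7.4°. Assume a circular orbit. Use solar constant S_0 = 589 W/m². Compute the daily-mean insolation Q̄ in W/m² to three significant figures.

cos h₀ = −tan(+25.1°) tan(-7.400°) = 0.0608, h₀ = 1.5099 rad.
Bracket: h₀ sin ϕ sin δ + cos ϕ cos δ sin h₀ = 1.5099×0.42420×-0.12880 + 0.90557×0.99167×0.99815 = -0.082496 + 0.896365 = 0.813869.
Q̄ = (S_0/π) × [bracket] = (589/π) × 0.813869 = 152.6 W/m².

Q̄ ≈ 153 W/m²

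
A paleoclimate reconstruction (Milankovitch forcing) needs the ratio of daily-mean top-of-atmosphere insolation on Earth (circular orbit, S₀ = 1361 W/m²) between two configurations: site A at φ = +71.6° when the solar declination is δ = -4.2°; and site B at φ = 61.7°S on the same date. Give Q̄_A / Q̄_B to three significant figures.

— Configuration A (φ=+71.6°):
cos H₀ = −tan(+71.6°) tan(-4.200°) = 0.2208, H₀ = 1.3482 rad.
Bracket: H₀ sin φ sin δ + cos φ cos δ sin H₀ = 1.3482×0.94888×-0.07324 + 0.31565×0.99731×0.97533 = -0.093694 + 0.307035 = 0.213341.
Q̄ = (S₀/π) × [bracket] = (1361/π) × 0.213341 = 92.424 W/m².
— Configuration B (φ=-61.7°):
cos H₀ = −tan(-61.7°) tan(-4.200°) = -0.1364, H₀ = 1.7076 rad.
Bracket: H₀ sin φ sin δ + cos φ cos δ sin H₀ = 1.7076×-0.88048×-0.07324 + 0.47409×0.99731×0.99066 = 0.110117 + 0.468399 = 0.578516.
Q̄ = (S₀/π) × [bracket] = (1361/π) × 0.578516 = 250.62 W/m².
Ratio Q̄_A / Q̄_B = 92.424 / 250.62 = 0.3688.

Q̄_A / Q̄_B ≈ 0.369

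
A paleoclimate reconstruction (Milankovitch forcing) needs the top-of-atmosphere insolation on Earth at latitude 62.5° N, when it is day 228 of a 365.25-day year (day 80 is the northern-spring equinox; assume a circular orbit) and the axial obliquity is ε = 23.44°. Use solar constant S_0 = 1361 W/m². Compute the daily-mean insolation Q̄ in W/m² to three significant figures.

Q̄ ≈ 349 W/m²

Solar longitude: L_s = 360° × (228 − 80)/365.25 = 145.873°.
sin δ = sin 23.44° × sin 145.873° = 0.22317, so δ = +12.895°.
cos h₀ = −tan(+62.5°) tan(+12.895°) = -0.4398, h₀ = 2.0262 rad.
Bracket: h₀ sin ϕ sin δ + cos ϕ cos δ sin h₀ = 2.0262×0.88701×0.22317 + 0.46175×0.97478×0.89809 = 0.401094 + 0.404234 = 0.805328.
Q̄ = (S_0/π) × [bracket] = (1361/π) × 0.805328 = 348.9 W/m².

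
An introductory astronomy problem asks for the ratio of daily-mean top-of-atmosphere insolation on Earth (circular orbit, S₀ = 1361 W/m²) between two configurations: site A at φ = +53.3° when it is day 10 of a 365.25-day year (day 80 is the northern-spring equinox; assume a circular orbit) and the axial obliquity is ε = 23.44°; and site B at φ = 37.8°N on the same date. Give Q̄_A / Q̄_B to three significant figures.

— Configuration A (φ=+53.3°):
Solar longitude: λ_s = 360° × (10 − 80)/365.25 = -68.994°, i.e. -68.994° + 360° = 291.006°.
sin δ = sin 23.44° × sin 291.006° = -0.37135, so δ = -21.799°.
cos H₀ = −tan(+53.3°) tan(-21.799°) = 0.5366, H₀ = 1.0044 rad.
Bracket: H₀ sin φ sin δ + cos φ cos δ sin H₀ = 1.0044×0.80178×-0.37135 + 0.59763×0.92849×0.84385 = -0.299051 + 0.468247 = 0.169196.
Q̄ = (S₀/π) × [bracket] = (1361/π) × 0.169196 = 73.299 W/m².
— Configuration B (φ=+37.8°):
cos H₀ = −tan(+37.8°) tan(-21.799°) = 0.3102, H₀ = 1.2554 rad.
Bracket: H₀ sin φ sin δ + cos φ cos δ sin H₀ = 1.2554×0.61291×-0.37135 + 0.79016×0.92849×0.95066 = -0.285734 + 0.697457 = 0.411723.
Q̄ = (S₀/π) × [bracket] = (1361/π) × 0.411723 = 178.37 W/m².
Ratio Q̄_A / Q̄_B = 73.299 / 178.37 = 0.4109.

Q̄_A / Q̄_B ≈ 0.411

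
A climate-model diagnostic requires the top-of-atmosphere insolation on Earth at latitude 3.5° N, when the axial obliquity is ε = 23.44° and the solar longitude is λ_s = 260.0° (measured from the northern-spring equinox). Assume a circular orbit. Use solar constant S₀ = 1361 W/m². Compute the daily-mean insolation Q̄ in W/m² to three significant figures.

Q̄ ≈ 382 W/m²

Solar declination: sin δ = sin ε · sin λ_s = sin 23.44° × sin 260.0° = -0.39175, so δ = -23.063°.
cos H₀ = −tan(+3.5°) tan(-23.063°) = 0.0260, H₀ = 1.5448 rad.
Bracket: H₀ sin φ sin δ + cos φ cos δ sin H₀ = 1.5448×0.06105×-0.39175 + 0.99813×0.92007×0.99966 = -0.036946 + 0.918037 = 0.881091.
Q̄ = (S₀/π) × [bracket] = (1361/π) × 0.881091 = 381.7 W/m².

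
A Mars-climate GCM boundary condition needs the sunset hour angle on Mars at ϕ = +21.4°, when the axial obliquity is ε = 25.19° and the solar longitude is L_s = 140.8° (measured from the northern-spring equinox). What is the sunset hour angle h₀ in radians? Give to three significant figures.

Solar declination: sin δ = sin ε · sin L_s = sin 25.19° × sin 140.8° = 0.26901, so δ = +15.605°.
cos h₀ = −tan ϕ · tan δ = −tan(+21.4°) × tan(+15.605°) = -0.1095, so h₀ = 1.6805 rad = 96.28°.

h₀ = 1.68 rad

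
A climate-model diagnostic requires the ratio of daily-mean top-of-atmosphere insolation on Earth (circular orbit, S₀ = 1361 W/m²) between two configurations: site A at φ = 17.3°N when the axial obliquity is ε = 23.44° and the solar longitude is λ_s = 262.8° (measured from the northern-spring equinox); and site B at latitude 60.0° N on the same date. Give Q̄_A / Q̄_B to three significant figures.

— Configuration A (φ=+17.3°):
Solar declination: sin δ = sin ε · sin λ_s = sin 23.44° × sin 262.8° = -0.39465, so δ = -23.244°.
cos H₀ = −tan(+17.3°) tan(-23.244°) = 0.1338, H₀ = 1.4366 rad.
Bracket: H₀ sin φ sin δ + cos φ cos δ sin H₀ = 1.4366×0.29737×-0.39465 + 0.95476×0.91883×0.99101 = -0.168595 + 0.869376 = 0.700781.
Q̄ = (S₀/π) × [bracket] = (1361/π) × 0.700781 = 303.59 W/m².
— Configuration B (φ=+60.0°):
cos H₀ = −tan(+60.0°) tan(-23.244°) = 0.7439, H₀ = 0.7318 rad.
Bracket: H₀ sin φ sin δ + cos φ cos δ sin H₀ = 0.7318×0.86603×-0.39465 + 0.50000×0.91883×0.66824 = -0.250114 + 0.306999 = 0.056885.
Q̄ = (S₀/π) × [bracket] = (1361/π) × 0.056885 = 24.644 W/m².
Ratio Q̄_A / Q̄_B = 303.59 / 24.644 = 12.32.

Q̄_A / Q̄_B ≈ 12.3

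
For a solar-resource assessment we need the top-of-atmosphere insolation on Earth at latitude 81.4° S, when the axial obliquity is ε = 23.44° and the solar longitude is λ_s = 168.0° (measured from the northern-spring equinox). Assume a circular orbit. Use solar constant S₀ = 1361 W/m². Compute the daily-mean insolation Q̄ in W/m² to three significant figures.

Solar declination: sin δ = sin ε · sin λ_s = sin 23.44° × sin 168.0° = 0.08270, so δ = +4.744°.
cos H₀ = −tan(-81.4°) tan(+4.744°) = 0.5487, H₀ = 0.9899 rad.
Bracket: H₀ sin φ sin δ + cos φ cos δ sin H₀ = 0.9899×-0.98876×0.08270 + 0.14954×0.99657×0.83599 = -0.080945 + 0.124585 = 0.043640.
Q̄ = (S₀/π) × [bracket] = (1361/π) × 0.043640 = 18.91 W/m².

Q̄ ≈ 18.9 W/m²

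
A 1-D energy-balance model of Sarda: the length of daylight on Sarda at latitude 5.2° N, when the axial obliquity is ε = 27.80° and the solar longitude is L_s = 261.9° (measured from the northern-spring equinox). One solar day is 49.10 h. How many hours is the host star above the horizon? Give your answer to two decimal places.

23.81 h

Solar declination: sin δ = sin ε · sin L_s = sin 27.80° × sin 261.9° = -0.46173, so δ = -27.499°.
cos h₀ = −tan ϕ · tan δ = −tan(+5.2°) × tan(-27.499°) = 0.0474, so h₀ = 1.5234 rad = 87.28°.
Daylight = 2h₀/(2π) × 49.10 h = (1.5234/π) × 49.10 = 23.81 h.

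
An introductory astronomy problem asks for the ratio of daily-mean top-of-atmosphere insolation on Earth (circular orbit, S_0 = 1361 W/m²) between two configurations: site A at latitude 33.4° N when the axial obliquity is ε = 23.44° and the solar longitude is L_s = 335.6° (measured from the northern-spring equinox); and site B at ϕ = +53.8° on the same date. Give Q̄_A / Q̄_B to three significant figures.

— Configuration A (ϕ=+33.4°):
Solar declination: sin δ = sin ε · sin L_s = sin 23.44° × sin 335.6° = -0.16433, so δ = -9.458°.
cos h₀ = −tan(+33.4°) tan(-9.458°) = 0.1098, h₀ = 1.4607 rad.
Bracket: h₀ sin ϕ sin δ + cos ϕ cos δ sin h₀ = 1.4607×0.55048×-0.16433 + 0.83485×0.98641×0.99395 = -0.132135 + 0.818522 = 0.686387.
Q̄ = (S_0/π) × [bracket] = (1361/π) × 0.686387 = 297.36 W/m².
— Configuration B (ϕ=+53.8°):
cos h₀ = −tan(+53.8°) tan(-9.458°) = 0.2276, h₀ = 1.3412 rad.
Bracket: h₀ sin ϕ sin δ + cos ϕ cos δ sin h₀ = 1.3412×0.80696×-0.16433 + 0.59061×0.98641×0.97375 = -0.177853 + 0.567291 = 0.389438.
Q̄ = (S_0/π) × [bracket] = (1361/π) × 0.389438 = 168.71 W/m².
Ratio Q̄_A / Q̄_B = 297.36 / 168.71 = 1.763.

Q̄_A / Q̄_B ≈ 1.76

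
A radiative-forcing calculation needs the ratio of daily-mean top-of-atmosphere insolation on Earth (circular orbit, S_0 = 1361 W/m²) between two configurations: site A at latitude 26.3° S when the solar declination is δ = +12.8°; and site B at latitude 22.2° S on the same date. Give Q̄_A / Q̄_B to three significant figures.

— Configuration A (ϕ=-26.3°):
cos h₀ = −tan(-26.3°) tan(+12.800°) = 0.1123, h₀ = 1.4583 rad.
Bracket: h₀ sin ϕ sin δ + cos ϕ cos δ sin h₀ = 1.4583×-0.44307×0.22155 + 0.89649×0.97515×0.99368 = -0.143150 + 0.868687 = 0.725537.
Q̄ = (S_0/π) × [bracket] = (1361/π) × 0.725537 = 314.32 W/m².
— Configuration B (ϕ=-22.2°):
cos h₀ = −tan(-22.2°) tan(+12.800°) = 0.0927, h₀ = 1.4779 rad.
Bracket: h₀ sin ϕ sin δ + cos ϕ cos δ sin h₀ = 1.4779×-0.37784×0.22155 + 0.92587×0.97515×0.99569 = -0.123716 + 0.898971 = 0.775255.
Q̄ = (S_0/π) × [bracket] = (1361/π) × 0.775255 = 335.86 W/m².
Ratio Q̄_A / Q̄_B = 314.32 / 335.86 = 0.9359.

Q̄_A / Q̄_B ≈ 0.936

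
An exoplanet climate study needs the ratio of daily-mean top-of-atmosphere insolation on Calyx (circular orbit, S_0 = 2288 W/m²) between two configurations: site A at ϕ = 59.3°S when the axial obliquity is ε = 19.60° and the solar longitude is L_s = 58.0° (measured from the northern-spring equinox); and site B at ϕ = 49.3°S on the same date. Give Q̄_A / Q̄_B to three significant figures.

Q̄_A / Q̄_B ≈ 0.518

— Configuration A (ϕ=-59.3°):
Solar declination: sin δ = sin ε · sin L_s = sin 19.60° × sin 58.0° = 0.28448, so δ = +16.528°.
cos h₀ = −tan(-59.3°) tan(+16.528°) = 0.4998, h₀ = 1.0475 rad.
Bracket: h₀ sin ϕ sin δ + cos ϕ cos δ sin h₀ = 1.0475×-0.85985×0.28448 + 0.51054×0.95868×0.86616 = -0.256229 + 0.423937 = 0.167708.
Q̄ = (S_0/π) × [bracket] = (2288/π) × 0.167708 = 122.14 W/m².
— Configuration B (ϕ=-49.3°):
cos h₀ = −tan(-49.3°) tan(+16.528°) = 0.3450, h₀ = 1.2186 rad.
Bracket: h₀ sin ϕ sin δ + cos ϕ cos δ sin h₀ = 1.2186×-0.75813×0.28448 + 0.65210×0.95868×0.93861 = -0.262819 + 0.586777 = 0.323958.
Q̄ = (S_0/π) × [bracket] = (2288/π) × 0.323958 = 235.94 W/m².
Ratio Q̄_A / Q̄_B = 122.14 / 235.94 = 0.5177.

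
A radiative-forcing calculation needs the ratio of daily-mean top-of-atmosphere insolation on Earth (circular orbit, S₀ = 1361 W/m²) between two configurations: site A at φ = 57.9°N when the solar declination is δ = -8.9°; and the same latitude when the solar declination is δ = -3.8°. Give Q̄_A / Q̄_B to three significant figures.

— Configuration A (φ=+57.9°):
cos H₀ = −tan(+57.9°) tan(-8.900°) = 0.2496, H₀ = 1.3185 rad.
Bracket: H₀ sin φ sin δ + cos φ cos δ sin H₀ = 1.3185×0.84712×-0.15471 + 0.53140×0.98796×0.96834 = -0.172800 + 0.508380 = 0.335580.
Q̄ = (S₀/π) × [bracket] = (1361/π) × 0.335580 = 145.38 W/m².
— Configuration B (φ=+57.9°):
cos H₀ = −tan(+57.9°) tan(-3.800°) = 0.1059, H₀ = 1.4647 rad.
Bracket: H₀ sin φ sin δ + cos φ cos δ sin H₀ = 1.4647×0.84712×-0.06627 + 0.53140×0.99780×0.99438 = -0.082226 + 0.527251 = 0.445025.
Q̄ = (S₀/π) × [bracket] = (1361/π) × 0.445025 = 192.79 W/m².
Ratio Q̄_A / Q̄_B = 145.38 / 192.79 = 0.7541.

Q̄_A / Q̄_B ≈ 0.754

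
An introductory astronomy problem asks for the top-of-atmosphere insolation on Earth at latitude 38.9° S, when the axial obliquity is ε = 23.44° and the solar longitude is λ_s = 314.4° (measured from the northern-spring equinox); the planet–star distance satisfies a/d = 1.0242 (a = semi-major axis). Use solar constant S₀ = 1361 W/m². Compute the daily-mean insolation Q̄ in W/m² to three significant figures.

Q̄ ≈ 476 W/m²

Solar declination: sin δ = sin ε · sin λ_s = sin 23.44° × sin 314.4° = -0.28421, so δ = -16.512°.
cos H₀ = −tan(-38.9°) tan(-16.512°) = -0.2392, H₀ = 1.8123 rad.
Bracket: H₀ sin φ sin δ + cos φ cos δ sin H₀ = 1.8123×-0.62796×-0.28421 + 0.77824×0.95876×0.97097 = 0.323446 + 0.724485 = 1.047931.
Inverse-square distance factor (a/d)² = 1.0242² = 1.048986.
Q̄ = (S₀/π) × 1.048986 × [bracket] = (1361/π) × 1.048986 × 1.047931 = 476.2 W/m².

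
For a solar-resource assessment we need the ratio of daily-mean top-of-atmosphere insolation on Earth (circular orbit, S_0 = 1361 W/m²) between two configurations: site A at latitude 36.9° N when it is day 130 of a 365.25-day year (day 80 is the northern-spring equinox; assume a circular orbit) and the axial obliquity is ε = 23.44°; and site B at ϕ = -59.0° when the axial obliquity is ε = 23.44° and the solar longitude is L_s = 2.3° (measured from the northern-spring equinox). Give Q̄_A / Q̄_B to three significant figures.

— Configuration A (ϕ=+36.9°):
Solar longitude: L_s = 360° × (130 − 80)/365.25 = 49.281°.
sin δ = sin 23.44° × sin 49.281° = 0.30149, so δ = +17.547°.
cos h₀ = −tan(+36.9°) tan(+17.547°) = -0.2374, h₀ = 1.8105 rad.
Bracket: h₀ sin ϕ sin δ + cos ϕ cos δ sin h₀ = 1.8105×0.60042×0.30149 + 0.79968×0.95347×0.97141 = 0.327738 + 0.740672 = 1.068410.
Q̄ = (S_0/π) × [bracket] = (1361/π) × 1.068410 = 462.86 W/m².
— Configuration B (ϕ=-59.0°):
Solar declination: sin δ = sin ε · sin L_s = sin 23.44° × sin 2.3° = 0.01596, so δ = +0.915°.
cos h₀ = −tan(-59.0°) tan(+0.915°) = 0.0266, h₀ = 1.5442 rad.
Bracket: h₀ sin ϕ sin δ + cos ϕ cos δ sin h₀ = 1.5442×-0.85717×0.01596 + 0.51504×0.99987×0.99965 = -0.021125 + 0.514793 = 0.493668.
Q̄ = (S_0/π) × [bracket] = (1361/π) × 0.493668 = 213.87 W/m².
Ratio Q̄_A / Q̄_B = 462.86 / 213.87 = 2.164.

Q̄_A / Q̄_B ≈ 2.16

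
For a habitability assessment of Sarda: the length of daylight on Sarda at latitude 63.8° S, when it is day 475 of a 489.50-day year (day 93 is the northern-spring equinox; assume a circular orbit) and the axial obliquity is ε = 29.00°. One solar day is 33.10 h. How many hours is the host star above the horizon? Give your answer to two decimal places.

33.10 h

Solar longitude: λ_s = 360° × (475 − 93)/489.50 = 280.940°.
sin δ = sin 29.00° × sin 280.940° = -0.47600, so δ = -28.424°.
Sunrise equation: cos H₀ = −tan φ · tan δ = -1.1000 ≤ −1, so the host star never sets (polar day) and H₀ = π.
Daylight = 2H₀/(2π) × 33.10 h = (3.1416/π) × 33.10 = 33.10 h.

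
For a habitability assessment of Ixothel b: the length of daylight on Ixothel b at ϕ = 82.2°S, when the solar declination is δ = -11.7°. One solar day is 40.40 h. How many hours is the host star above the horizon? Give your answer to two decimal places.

Sunrise equation: cos h₀ = −tan ϕ · tan δ = -1.5118 ≤ −1, so the host star never sets (polar day) and h₀ = π.
Daylight = 2h₀/(2π) × 40.40 h = (3.1416/π) × 40.40 = 40.40 h.

40.40 h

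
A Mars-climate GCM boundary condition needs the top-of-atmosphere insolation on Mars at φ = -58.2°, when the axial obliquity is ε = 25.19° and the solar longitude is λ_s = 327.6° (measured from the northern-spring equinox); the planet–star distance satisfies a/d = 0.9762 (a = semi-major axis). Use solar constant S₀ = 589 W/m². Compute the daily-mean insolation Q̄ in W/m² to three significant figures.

Solar declination: sin δ = sin ε · sin λ_s = sin 25.19° × sin 327.6° = -0.22806, so δ = -13.183°.
cos H₀ = −tan(-58.2°) tan(-13.183°) = -0.3778, H₀ = 1.9582 rad.
Bracket: H₀ sin φ sin δ + cos φ cos δ sin H₀ = 1.9582×-0.84989×-0.22806 + 0.52696×0.97365×0.92590 = 0.379550 + 0.475056 = 0.854606.
Inverse-square distance factor (a/d)² = 0.9762² = 0.952966.
Q̄ = (S₀/π) × 0.952966 × [bracket] = (589/π) × 0.952966 × 0.854606 = 152.7 W/m².

Q̄ ≈ 153 W/m²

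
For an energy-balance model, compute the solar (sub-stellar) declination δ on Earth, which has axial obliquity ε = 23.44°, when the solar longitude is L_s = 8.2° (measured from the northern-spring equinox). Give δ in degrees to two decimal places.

δ = +3.25°

sin δ = sin ε · sin L_s = sin 23.44° × sin 8.2° = 0.056736.
δ = arcsin(0.056736) = +3.25°.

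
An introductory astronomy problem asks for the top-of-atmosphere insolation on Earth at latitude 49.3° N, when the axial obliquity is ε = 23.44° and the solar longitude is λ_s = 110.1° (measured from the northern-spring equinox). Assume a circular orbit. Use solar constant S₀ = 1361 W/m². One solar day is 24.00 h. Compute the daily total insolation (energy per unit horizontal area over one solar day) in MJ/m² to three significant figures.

Solar declination: sin δ = sin ε · sin λ_s = sin 23.44° × sin 110.1° = 0.37356, so δ = +21.935°.
cos H₀ = −tan(+49.3°) tan(+21.935°) = -0.4682, H₀ = 2.0580 rad.
Bracket: H₀ sin φ sin δ + cos φ cos δ sin H₀ = 2.0580×0.75813×0.37356 + 0.65210×0.92761×0.88362 = 0.582840 + 0.534497 = 1.117337.
Q̄ = (S₀/π) × [bracket] = (1361/π) × 1.117337 = 484.05 W/m².
Daily total = Q̄ × 24.00 h × 3600 s/h = 484.05 × 24.00 × 3600 / 10⁶ = 41.82 MJ/m².

41.8 MJ/m²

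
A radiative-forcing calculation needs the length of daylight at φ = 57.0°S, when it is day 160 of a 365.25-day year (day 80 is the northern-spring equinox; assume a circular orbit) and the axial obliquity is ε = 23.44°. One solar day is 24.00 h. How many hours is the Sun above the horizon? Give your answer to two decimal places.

6.57 h

Solar longitude: λ_s = 360° × (160 − 80)/365.25 = 78.850°.
sin δ = sin 23.44° × sin 78.850° = 0.39028, so δ = +22.972°.
cos H₀ = −tan φ · tan δ = −tan(-57.0°) × tan(+22.972°) = 0.6527, so H₀ = 0.8596 rad = 49.25°.
Daylight = 2H₀/(2π) × 24.00 h = (0.8596/π) × 24.00 = 6.57 h.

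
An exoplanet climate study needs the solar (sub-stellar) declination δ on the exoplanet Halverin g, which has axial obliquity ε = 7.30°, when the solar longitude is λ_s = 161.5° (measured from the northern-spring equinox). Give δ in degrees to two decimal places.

δ = +2.31°

sin δ = sin ε · sin λ_s = sin 7.30° × sin 161.5° = 0.040318.
δ = arcsin(0.040318) = +2.31°.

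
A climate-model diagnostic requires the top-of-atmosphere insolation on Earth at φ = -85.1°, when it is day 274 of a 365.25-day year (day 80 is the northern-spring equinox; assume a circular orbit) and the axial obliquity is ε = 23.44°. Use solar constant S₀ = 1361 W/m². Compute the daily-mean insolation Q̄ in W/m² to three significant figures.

Q̄ ≈ 106 W/m²

Solar longitude: λ_s = 360° × (274 − 80)/365.25 = 191.211°.
sin δ = sin 23.44° × sin 191.211° = -0.07734, so δ = -4.436°.
cos H₀ = −tan(-85.1°) tan(-4.436°) = -0.9049, H₀ = 2.7019 rad.
Bracket: H₀ sin φ sin δ + cos φ cos δ sin H₀ = 2.7019×-0.99635×-0.07734 + 0.08542×0.99700×0.42568 = 0.208202 + 0.036253 = 0.244455.
Q̄ = (S₀/π) × [bracket] = (1361/π) × 0.244455 = 105.9 W/m².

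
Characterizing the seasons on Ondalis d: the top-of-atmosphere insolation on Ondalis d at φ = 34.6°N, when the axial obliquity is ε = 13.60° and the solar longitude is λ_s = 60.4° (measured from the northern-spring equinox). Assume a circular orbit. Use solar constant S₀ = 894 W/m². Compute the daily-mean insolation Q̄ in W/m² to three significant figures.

Solar declination: sin δ = sin ε · sin λ_s = sin 13.60° × sin 60.4° = 0.20445, so δ = +11.798°.
cos H₀ = −tan(+34.6°) tan(+11.798°) = -0.1441, H₀ = 1.7154 rad.
Bracket: H₀ sin φ sin δ + cos φ cos δ sin H₀ = 1.7154×0.56784×0.20445 + 0.82314×0.97888×0.98956 = 0.199149 + 0.797343 = 0.996492.
Q̄ = (S₀/π) × [bracket] = (894/π) × 0.996492 = 283.6 W/m².

Q̄ ≈ 284 W/m²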